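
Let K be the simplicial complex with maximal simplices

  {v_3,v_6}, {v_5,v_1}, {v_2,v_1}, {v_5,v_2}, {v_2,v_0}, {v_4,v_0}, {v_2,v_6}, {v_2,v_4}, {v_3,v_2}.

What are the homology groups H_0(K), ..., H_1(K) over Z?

K has 7 vertices, 9 edges.
rank ∂_0 = 0, rank ∂_1 = 6 ⇒ b_0 = 7 − 0 − 6 = 1; all invariant factors of ∂_1 are 1 so no torsion. So H_0 = Z.
rank ∂_1 = 6, rank ∂_2 = 0 ⇒ b_1 = 9 − 6 − 0 = 3. So H_1 = Z^3.

H_0 = Z,  H_1 = Z^3.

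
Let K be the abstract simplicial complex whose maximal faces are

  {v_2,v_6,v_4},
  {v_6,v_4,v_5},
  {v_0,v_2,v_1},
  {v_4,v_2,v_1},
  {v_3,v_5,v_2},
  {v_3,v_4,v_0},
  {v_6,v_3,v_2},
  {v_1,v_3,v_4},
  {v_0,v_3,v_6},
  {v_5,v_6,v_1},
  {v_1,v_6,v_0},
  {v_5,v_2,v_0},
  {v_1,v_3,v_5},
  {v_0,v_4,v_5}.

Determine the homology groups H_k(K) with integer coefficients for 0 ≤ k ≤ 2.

H_0 ≅ Z,  H_1 ≅ Z^2,  H_2 ≅ Z.

Order the vertices as v_0 < v_1 < v_2 < v_3 < v_4 < v_5 < v_6. Listing each simplex with vertices in this order, K has dimension 2 with simplices:

  0-simplices (7): [v_0], [v_1], [v_2], [v_3], [v_4], [v_5], [v_6]
  1-simplices (21): (21 of them)
  2-simplices (14): (14 of them)

Hence C_0 ≅ Z^7, C_1 ≅ Z^21, C_2 ≅ Z^14.

∂_1: C_1 → C_0 sends each edge [p,q] (with p < q) to q − p. For instance
  ∂[v_0,v_4] = [v_4] − [v_0].
As a 7×21 matrix over Z this has rank 6, with invariant factors (1,1,1,1,1,1).

Boundary ∂_2: C_2 → C_1 maps a triangle to the signed sum of its edges. For instance
  ∂[v_0,v_1,v_6] = [v_1,v_6] − [v_0,v_6] + [v_0,v_1],
  ∂[v_2,v_4,v_6] = [v_4,v_6] − [v_2,v_6] + [v_2,v_4].
The 21×14 boundary matrix has rank 13 and Smith normal form diag(1,1,1,1,1,1,1,1,1,1,1,1,1).

From H_k ≅ ker(∂_k) / im(∂_{k+1}) we obtain:

  H_0: rank C_0 − rank ∂_1 = 7 − 6 = 1, and the invariant factors of ∂_1 are all 1, so H_0 ≅ Z.
  H_1: rank ker ∂_1 − rank ∂_2 = (21 − 6) − 13 = 2, and the invariant factors of ∂_2 are all 1, so H_1 ≅ Z^2.
  H_2: rank ker ∂_2 − rank ∂_3 = (14 − 13) − 0 = 1, and there is no ∂_3, so H_2 ≅ Z.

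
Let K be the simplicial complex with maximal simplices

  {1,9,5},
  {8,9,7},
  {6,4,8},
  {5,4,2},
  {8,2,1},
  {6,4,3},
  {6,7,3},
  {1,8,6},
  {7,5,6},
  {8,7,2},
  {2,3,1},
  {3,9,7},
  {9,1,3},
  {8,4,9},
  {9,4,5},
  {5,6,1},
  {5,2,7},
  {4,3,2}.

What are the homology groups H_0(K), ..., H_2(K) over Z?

K has 9 vertices, 27 edges, 18 triangles.
rank ∂_0 = 0, rank ∂_1 = 8 ⇒ b_0 = 9 − 0 − 8 = 1; all invariant factors of ∂_1 are 1 so no torsion. So H_0 = Z.
rank ∂_1 = 8, rank ∂_2 = 17 ⇒ b_1 = 27 − 8 − 17 = 2; all invariant factors of ∂_2 are 1 so no torsion. So H_1 = Z^2.
rank ∂_2 = 17, rank ∂_3 = 0 ⇒ b_2 = 18 − 17 − 0 = 1. So H_2 = Z.

H_0 ≅ Z,  H_1 ≅ Z^2,  H_2 ≅ Z.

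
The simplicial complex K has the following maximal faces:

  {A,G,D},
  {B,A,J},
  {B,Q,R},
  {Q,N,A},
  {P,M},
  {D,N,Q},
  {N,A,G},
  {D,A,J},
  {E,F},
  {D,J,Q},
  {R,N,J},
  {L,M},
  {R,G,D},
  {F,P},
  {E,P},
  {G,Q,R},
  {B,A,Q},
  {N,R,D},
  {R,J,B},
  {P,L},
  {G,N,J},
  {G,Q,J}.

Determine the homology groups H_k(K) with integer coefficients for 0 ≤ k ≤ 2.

Take the total order A < B < D < E < F < G < J < L < M < N < P < Q < R on the vertex set. Then K (dimension 2) consists of the simplices:

  0-simplices (13): A, B, D, E, F, G, J, L, M, N, P, Q, R
  1-simplices (30): AB, AD, AG, AJ, AN, AQ, BJ, BQ, BR, DG, DJ, DN, DQ, DR, EF, EP, FP, GJ, GN, GQ, GR, JN, JQ, JR, LM, LP, MP, NQ, NR, QR
  2-simplices (16): ABJ, ABQ, ADG, ADJ, AGN, ANQ, BJR, BQR, DGR, DJQ, DNQ, DNR, GJN, GJQ, GQR, JNR

Hence C_0 ≅ Z^13, C_1 ≅ Z^30, C_2 ≅ Z^16.

Boundary ∂_1: C_1 → C_0 is given by ∂[p,q] = [q] − [p]. For instance
  ∂JR = R − J.
The 13×30 boundary matrix has rank 11 and Smith normal form diag(1,1,1,1,1,1,1,1,1,1,1).

The boundary map ∂_2: C_2 → C_1 maps a triangle to the signed sum of its edges. For instance
  ∂ABQ = BQ − AQ + AB,
  ∂GJQ = JQ − GQ + GJ.
As a 30×16 matrix over Z this has rank 15, with invariant factors (1,1,1,1,1,1,1,1,1,1,1,1,1,1,1).

Computing H_k = (kernel of ∂_k) / (image of ∂_{k+1}):

  H_0: rank C_0 − rank ∂_1 = 13 − 11 = 2, and the invariant factors of ∂_1 are all 1, so H_0 ≅ Z^2.
  H_1: rank ker ∂_1 − rank ∂_2 = (30 − 11) − 15 = 4, and the invariant factors of ∂_2 are all 1, so H_1 ≅ Z^4.
  H_2: rank ker ∂_2 − rank ∂_3 = (16 − 15) − 0 = 1, and there is no ∂_3, so H_2 ≅ Z.

As a check, the Euler characteristic is 13 − 30 + 16 = -1, which agrees with 2 − 4 + 1 = -1.

H_0 ≅ Z^2,  H_1 ≅ Z^4,  H_2 ≅ Z.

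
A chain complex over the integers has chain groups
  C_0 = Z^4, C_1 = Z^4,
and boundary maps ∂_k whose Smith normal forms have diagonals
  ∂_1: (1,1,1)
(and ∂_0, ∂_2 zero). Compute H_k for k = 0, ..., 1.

H_0 ≅ Z,  H_1 ≅ Z.

H_0: b_0 = 4 − 0 − 3 = 1; torsion from ∂_1 factors > 1: none. So H_0 ≅ Z.
H_1: b_1 = 4 − 3 − 0 = 1; torsion from ∂_2 factors > 1: none. So H_1 ≅ Z.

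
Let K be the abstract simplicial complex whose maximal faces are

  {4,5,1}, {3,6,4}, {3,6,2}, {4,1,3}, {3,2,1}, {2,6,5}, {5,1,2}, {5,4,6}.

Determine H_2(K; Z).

Order the vertices as 1 < 2 < 3 < 4 < 5 < 6. Listing each simplex with vertices in this order, K has dimension 2 with simplices:

  0-simplices (6): [1], [2], [3], [4], [5], [6]
  1-simplices (12): [1,2], [1,3], [1,4], [1,5], [2,3], [2,5], [2,6], [3,4], [3,6], [4,5], [4,6], [5,6]
  2-simplices (8): [1,2,3], [1,2,5], [1,3,4], [1,4,5], [2,3,6], [2,5,6], [3,4,6], [4,5,6]

so the chain groups are C_0 ≅ Z^6, C_1 ≅ Z^12, C_2 ≅ Z^8.

The boundary map ∂_1: C_1 → C_0 maps an edge to its endpoints' difference, ∂[p,q] = q − p.
The 6×12 boundary matrix has rank 5 and Smith normal form diag(1,1,1,1,1).

∂_2: C_2 → C_1 acts by ∂[p,q,r] = [q,r] − [p,r] + [p,q]. For instance
  ∂[2,5,6] = [5,6] − [2,6] + [2,5],
  ∂[1,2,5] = [2,5] − [1,5] + [1,2].
The resulting 12×8 matrix has rank 7, and its Smith normal form has invariant factors (1,1,1,1,1,1,1).

Now H_k = ker ∂_k / im ∂_{k+1}, so:

  H_2: rank ker ∂_2 − rank ∂_3 = (8 − 7) − 0 = 1, and there is no ∂_3, so H_2 ≅ Z.

(K is a triangulation of the 2-sphere S^2.)

H_2 = Z.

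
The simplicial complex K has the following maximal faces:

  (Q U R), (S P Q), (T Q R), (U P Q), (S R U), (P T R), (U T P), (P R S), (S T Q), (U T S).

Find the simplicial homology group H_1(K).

H_1 = Z_2.

Take the total order P < Q < R < S < T < U on the vertex set. Then K (dimension 2) consists of the simplices:

  0-simplices (6): P, Q, R, S, T, U
  1-simplices (15): PQ, PR, PS, PT, PU, QR, QS, QT, QU, RS, RT, RU, ST, SU, TU
  2-simplices (10): PQS, PQU, PRS, PRT, PTU, QRT, QRU, QST, RSU, STU

so the chain groups are C_0 ≅ Z^6, C_1 ≅ Z^15, C_2 ≅ Z^10.

Boundary ∂_1: C_1 → C_0 sends each edge [p,q] (with p < q) to q − p.
This gives a 6×15 integer matrix of rank 5; reducing to Smith normal form yields diagonal entries (1,1,1,1,1).

∂_2: C_2 → C_1 maps a triangle to the signed sum of its edges. For instance
  ∂PQS = QS − PS + PQ,
  ∂QST = ST − QT + QS.
This gives a 15×10 integer matrix of rank 10; reducing to Smith normal form yields diagonal entries (1,1,1,1,1,1,1,1,1,2).

From H_k ≅ ker(∂_k) / im(∂_{k+1}) we obtain:

  H_1: rank ker ∂_1 − rank ∂_2 = (15 − 5) − 10 = 0, and ∂_2 has invariant factor 2 > 1, so H_1 = Z_2.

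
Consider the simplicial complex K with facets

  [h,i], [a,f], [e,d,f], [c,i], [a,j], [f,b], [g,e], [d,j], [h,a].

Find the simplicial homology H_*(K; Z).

Fix the vertex order a < b < c < d < e < f < g < h < i < j and write every simplex with vertices in increasing order. Then dim K = 2 and the simplices of K are:

  0-simplices (10): a, b, c, d, e, f, g, h, i, j
  1-simplices (11): af, ah, aj, bf, ci, de, df, dj, ef, eg, hi
  2-simplices (1): def

so the chain groups are C_0 ≅ Z^10, C_1 ≅ Z^11, C_2 ≅ Z^1.

Boundary ∂_1: C_1 → C_0 is given by ∂[p,q] = [q] − [p]. For instance
  ∂de = e − d.
This gives a 10×11 integer matrix of rank 9; reducing to Smith normal form yields diagonal entries (1,1,1,1,1,1,1,1,1).

∂_2: C_2 → C_1 acts by ∂[p,q,r] = [q,r] − [p,r] + [p,q]. For instance
  ∂def = ef − df + de.
The resulting 11×1 matrix has rank 1, and its Smith normal form has invariant factors (1).

Computing H_k = (kernel of ∂_k) / (image of ∂_{k+1}):

  H_0: rank C_0 − rank ∂_1 = 10 − 9 = 1, and the invariant factors of ∂_1 are all 1, so H_0 ≅ Z.
  H_1: rank ker ∂_1 − rank ∂_2 = (11 − 9) − 1 = 1, and the invariant factors of ∂_2 are all 1, so H_1 ≅ Z.
  H_2: rank ker ∂_2 − rank ∂_3 = (1 − 1) − 0 = 0, and there is no ∂_3, so H_2 ≅ 0.

H_0 = Z,  H_1 = Z,  H_2 = 0.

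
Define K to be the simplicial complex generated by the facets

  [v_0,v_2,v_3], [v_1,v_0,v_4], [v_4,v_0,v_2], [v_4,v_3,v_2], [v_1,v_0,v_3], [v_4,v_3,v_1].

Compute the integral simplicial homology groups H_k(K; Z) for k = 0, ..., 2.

H_0 = Z,  H_1 = 0,  H_2 = Z.

Take the total order v_0 < v_1 < v_2 < v_3 < v_4 on the vertex set. Then K (dimension 2) consists of the simplices:

  0-simplices (5): [v_0], [v_1], [v_2], [v_3], [v_4]
  1-simplices (9): [v_0,v_1], [v_0,v_2], [v_0,v_3], [v_0,v_4], [v_1,v_3], [v_1,v_4], [v_2,v_3], [v_2,v_4], [v_3,v_4]
  2-simplices (6): [v_0,v_1,v_3], [v_0,v_1,v_4], [v_0,v_2,v_3], [v_0,v_2,v_4], [v_1,v_3,v_4], [v_2,v_3,v_4]

giving chain groups C_0 ≅ Z^5, C_1 ≅ Z^9, C_2 ≅ Z^6.

∂_1: C_1 → C_0 maps an edge to its endpoints' difference, ∂[p,q] = q − p. For instance
  ∂[v_0,v_2] = [v_2] − [v_0].
As a 5×9 matrix over Z this has rank 4, with invariant factors (1,1,1,1).

∂_2: C_2 → C_1 acts by ∂[p,q,r] = [q,r] − [p,r] + [p,q]. For instance
  ∂[v_0,v_2,v_4] = [v_2,v_4] − [v_0,v_4] + [v_0,v_2],
  ∂[v_0,v_1,v_3] = [v_1,v_3] − [v_0,v_3] + [v_0,v_1].
The 9×6 boundary matrix has rank 5 and Smith normal form diag(1,1,1,1,1).

From H_k ≅ ker(∂_k) / im(∂_{k+1}) we obtain:

  H_0: rank C_0 − rank ∂_1 = 5 − 4 = 1, and the invariant factors of ∂_1 are all 1, so H_0 ≅ Z.
  H_1: rank ker ∂_1 − rank ∂_2 = (9 − 4) − 5 = 0, and the invariant factors of ∂_2 are all 1, so H_1 ≅ 0.
  H_2: rank ker ∂_2 − rank ∂_3 = (6 − 5) − 0 = 1, and there is no ∂_3, so H_2 ≅ Z.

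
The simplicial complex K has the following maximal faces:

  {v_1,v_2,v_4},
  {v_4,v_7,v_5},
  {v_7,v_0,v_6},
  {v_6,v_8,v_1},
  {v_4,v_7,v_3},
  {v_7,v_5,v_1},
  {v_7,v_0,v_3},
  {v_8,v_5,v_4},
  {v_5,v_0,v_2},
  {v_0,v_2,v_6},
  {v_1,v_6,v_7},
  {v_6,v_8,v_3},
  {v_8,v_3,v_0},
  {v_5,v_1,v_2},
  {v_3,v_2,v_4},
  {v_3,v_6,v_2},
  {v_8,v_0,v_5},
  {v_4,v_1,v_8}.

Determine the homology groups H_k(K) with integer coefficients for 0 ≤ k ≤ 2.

H_0 = Z,  H_1 = Z × Z/2,  H_2 = 0.

Fix the vertex order v_0 < v_1 < v_2 < v_3 < v_4 < v_5 < v_6 < v_7 < v_8 and write every simplex with vertices in increasing order. Then dim K = 2 and the simplices of K are:

  0-simplices (9): [v_0], [v_1], [v_2], [v_3], [v_4], [v_5], [v_6], [v_7], [v_8]
  1-simplices (27): (27 of them)
  2-simplices (18): (18 of them)

giving chain groups C_0 ≅ Z^9, C_1 ≅ Z^27, C_2 ≅ Z^18.

∂_1: C_1 → C_0 is given by ∂[p,q] = [q] − [p].
This gives a 9×27 integer matrix of rank 8; reducing to Smith normal form yields diagonal entries (1,1,1,1,1,1,1,1).

The boundary map ∂_2: C_2 → C_1 sends each 2-simplex [p,q,r] to [q,r] − [p,r] + [p,q]. For instance
  ∂[v_0,v_2,v_6] = [v_2,v_6] − [v_0,v_6] + [v_0,v_2],
  ∂[v_0,v_2,v_5] = [v_2,v_5] − [v_0,v_5] + [v_0,v_2].
The resulting 27×18 matrix has rank 18, and its Smith normal form has invariant factors (1,1,1,1,1,1,1,1,1,1,1,1,1,1,1,1,1,2).

From H_k ≅ ker(∂_k) / im(∂_{k+1}) we obtain:

  H_0: rank C_0 − rank ∂_1 = 9 − 8 = 1, and the invariant factors of ∂_1 are all 1, so H_0 = Z.
  H_1: rank ker ∂_1 − rank ∂_2 = (27 − 8) − 18 = 1, and ∂_2 has invariant factor 2 > 1, so H_1 = Z × Z/2.
  H_2: rank ker ∂_2 − rank ∂_3 = (18 − 18) − 0 = 0, and there is no ∂_3, so H_2 = 0.

As a check, the Euler characteristic is 9 − 27 + 18 = 0, which agrees with 1 − 1 + 0 = 0.
(K is a triangulation of the Klein bottle.)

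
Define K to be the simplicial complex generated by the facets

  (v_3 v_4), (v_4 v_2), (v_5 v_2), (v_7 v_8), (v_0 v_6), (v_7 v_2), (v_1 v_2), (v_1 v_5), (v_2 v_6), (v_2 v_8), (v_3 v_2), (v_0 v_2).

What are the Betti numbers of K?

b_0 = 1, b_1 = 4.

Take the total order v_0 < v_1 < v_2 < v_3 < v_4 < v_5 < v_6 < v_7 < v_8 on the vertex set. Then K (dimension 1) consists of the simplices:

  0-simplices (9): [v_0], [v_1], [v_2], [v_3], [v_4], [v_5], [v_6], [v_7], [v_8]
  1-simplices (12): [v_0,v_2], [v_0,v_6], [v_1,v_2], [v_1,v_5], [v_2,v_3], [v_2,v_4], [v_2,v_5], [v_2,v_6], [v_2,v_7], [v_2,v_8], [v_3,v_4], [v_7,v_8]

Hence C_0 ≅ Z^9, C_1 ≅ Z^12.

Boundary ∂_1: C_1 → C_0 maps an edge to its endpoints' difference, ∂[p,q] = q − p.
The 9×12 boundary matrix has rank 8 and Smith normal form diag(1,1,1,1,1,1,1,1).

Now H_k = ker ∂_k / im ∂_{k+1}, so:

  H_0: rank C_0 − rank ∂_1 = 9 − 8 = 1, and the invariant factors of ∂_1 are all 1, so H_0 = Z.
  H_1: rank ker ∂_1 − rank ∂_2 = (12 − 8) − 0 = 4, and there is no ∂_2, so H_1 = Z^4.

Hence the Betti numbers are b_0 = 1, b_1 = 4.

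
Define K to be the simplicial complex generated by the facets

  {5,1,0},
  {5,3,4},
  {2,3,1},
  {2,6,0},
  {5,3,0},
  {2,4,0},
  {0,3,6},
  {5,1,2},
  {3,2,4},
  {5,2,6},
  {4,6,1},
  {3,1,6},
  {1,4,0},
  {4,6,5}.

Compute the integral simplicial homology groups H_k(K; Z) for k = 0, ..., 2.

K has 7 vertices, 21 edges, 14 triangles.
rank ∂_0 = 0, rank ∂_1 = 6 ⇒ b_0 = 7 − 0 − 6 = 1; all invariant factors of ∂_1 are 1 so no torsion. So H_0 ≅ Z.
rank ∂_1 = 6, rank ∂_2 = 13 ⇒ b_1 = 21 − 6 − 13 = 2; all invariant factors of ∂_2 are 1 so no torsion. So H_1 ≅ Z^2.
rank ∂_2 = 13, rank ∂_3 = 0 ⇒ b_2 = 14 − 13 − 0 = 1. So H_2 ≅ Z.

H_0 = Z,  H_1 = Z^2,  H_2 = Z.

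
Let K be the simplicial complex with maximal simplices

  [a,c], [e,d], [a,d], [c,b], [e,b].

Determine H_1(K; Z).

H_1 = Z.

Fix the vertex order a < b < c < d < e and write every simplex with vertices in increasing order. Then dim K = 1 and the simplices of K are:

  0-simplices (5): a, b, c, d, e
  1-simplices (5): ac, ad, bc, be, de

so the chain groups are C_0 ≅ Z^5, C_1 ≅ Z^5.

The boundary map ∂_1: C_1 → C_0 maps an edge to its endpoints' difference, ∂[p,q] = q − p. For instance
  ∂be = e − b.
As a 5×5 matrix over Z this has rank 4, with invariant factors (1,1,1,1).

Now H_k = ker ∂_k / im ∂_{k+1}, so:

  H_1: rank ker ∂_1 − rank ∂_2 = (5 − 4) − 0 = 1, and there is no ∂_2, so H_1 = Z.

(K is a triangulation of the circle S^1.)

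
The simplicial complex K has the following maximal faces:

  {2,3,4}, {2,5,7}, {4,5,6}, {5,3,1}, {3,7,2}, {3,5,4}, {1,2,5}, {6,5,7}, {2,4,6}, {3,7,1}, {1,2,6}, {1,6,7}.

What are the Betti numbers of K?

b_0 = 1, b_1 = 0, b_2 = 0.

Order the vertices as 1 < 2 < 3 < 4 < 5 < 6 < 7. Listing each simplex with vertices in this order, K has dimension 2 with simplices:

  0-simplices (7): [1], [2], [3], [4], [5], [6], [7]
  1-simplices (18): [1,2], [1,3], [1,5], [1,6], [1,7], [2,3], [2,4], [2,5], [2,6], [2,7], [3,4], [3,5], [3,7], [4,5], [4,6], [5,6], [5,7], [6,7]
  2-simplices (12): [1,2,5], [1,2,6], [1,3,5], [1,3,7], [1,6,7], [2,3,4], [2,3,7], [2,4,6], [2,5,7], [3,4,5], [4,5,6], [5,6,7]

so the chain groups are C_0 ≅ Z^7, C_1 ≅ Z^18, C_2 ≅ Z^12.

∂_1: C_1 → C_0 is given by ∂[p,q] = [q] − [p]. For instance
  ∂[6,7] = [7] − [6].
The 7×18 boundary matrix has rank 6 and Smith normal form diag(1,1,1,1,1,1).

Boundary ∂_2: C_2 → C_1 acts by ∂[p,q,r] = [q,r] − [p,r] + [p,q]. For instance
  ∂[1,3,5] = [3,5] − [1,5] + [1,3],
  ∂[1,2,5] = [2,5] − [1,5] + [1,2].
The resulting 18×12 matrix has rank 12, and its Smith normal form has invariant factors (1,1,1,1,1,1,1,1,1,1,1,2).

From H_k ≅ ker(∂_k) / im(∂_{k+1}) we obtain:

  H_0: rank C_0 − rank ∂_1 = 7 − 6 = 1, and the invariant factors of ∂_1 are all 1, so H_0 = Z.
  H_1: rank ker ∂_1 − rank ∂_2 = (18 − 6) − 12 = 0, and ∂_2 has invariant factor 2 > 1, so H_1 = Z/2Z.
  H_2: rank ker ∂_2 − rank ∂_3 = (12 − 12) − 0 = 0, and there is no ∂_3, so H_2 = 0.

As a check, the Euler characteristic is 7 − 18 + 12 = 1, which agrees with 1 − 0 + 0 = 1.

Hence the Betti numbers are b_0 = 1, b_1 = 0, b_2 = 0.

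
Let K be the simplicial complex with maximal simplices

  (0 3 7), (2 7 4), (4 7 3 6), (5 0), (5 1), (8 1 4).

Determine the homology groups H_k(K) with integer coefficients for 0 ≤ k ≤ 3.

Take the total order 0 < 1 < 2 < 3 < 4 < 5 < 6 < 7 < 8 on the vertex set. Then K (dimension 3) consists of the simplices:

  0-simplices (9): [0], [1], [2], [3], [4], [5], [6], [7], [8]
  1-simplices (15): [0,3], [0,5], [0,7], [1,4], [1,5], [1,8], [2,4], [2,7], [3,4], [3,6], [3,7], [4,6], [4,7], [4,8], [6,7]
  2-simplices (7): [0,3,7], [1,4,8], [2,4,7], [3,4,6], [3,4,7], [3,6,7], [4,6,7]
  3-simplices (1): [3,4,6,7]

Hence C_0 ≅ Z^9, C_1 ≅ Z^15, C_2 ≅ Z^7, C_3 ≅ Z^1.

Boundary ∂_1: C_1 → C_0 is given by ∂[p,q] = [q] − [p].
The resulting 9×15 matrix has rank 8, and its Smith normal form has invariant factors (1,1,1,1,1,1,1,1).

The boundary map ∂_2: C_2 → C_1 sends each 2-simplex [p,q,r] to [q,r] − [p,r] + [p,q]. For instance
  ∂[3,6,7] = [6,7] − [3,7] + [3,6],
  ∂[1,4,8] = [4,8] − [1,8] + [1,4].
The 15×7 boundary matrix has rank 6 and Smith normal form diag(1,1,1,1,1,1).

∂_3: C_3 → C_2 sends each 3-simplex σ to the alternating sum Σ_i (−1)^i (σ with its i-th vertex removed). For instance
  ∂[3,4,6,7] = [4,6,7] − [3,6,7] + [3,4,7] − [3,4,6].
The 7×1 boundary matrix has rank 1 and Smith normal form diag(1).

Now H_k = ker ∂_k / im ∂_{k+1}, so:

  H_0: rank C_0 − rank ∂_1 = 9 − 8 = 1, and the invariant factors of ∂_1 are all 1, so H_0 ≅ Z.
  H_1: rank ker ∂_1 − rank ∂_2 = (15 − 8) − 6 = 1, and the invariant factors of ∂_2 are all 1, so H_1 ≅ Z.
  H_2: rank ker ∂_2 − rank ∂_3 = (7 − 6) − 1 = 0, and the invariant factors of ∂_3 are all 1, so H_2 ≅ 0.
  H_3: rank ker ∂_3 − rank ∂_4 = (1 − 1) − 0 = 0, and there is no ∂_4, so H_3 ≅ 0.

H_0 ≅ Z,  H_1 ≅ Z,  H_2 = 0,  H_3 = 0.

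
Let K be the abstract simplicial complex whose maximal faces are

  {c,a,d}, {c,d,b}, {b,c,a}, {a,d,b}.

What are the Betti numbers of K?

b_0 = 1, b_1 = 0, b_2 = 1.

Order the vertices as a < b < c < d. Listing each simplex with vertices in this order, K has dimension 2 with simplices:

  0-simplices (4): a, b, c, d
  1-simplices (6): ab, ac, ad, bc, bd, cd
  2-simplices (4): abc, abd, acd, bcd

giving chain groups C_0 ≅ Z^4, C_1 ≅ Z^6, C_2 ≅ Z^4.

Boundary ∂_1: C_1 → C_0 is given by ∂[p,q] = [q] − [p].
The 4×6 boundary matrix has rank 3 and Smith normal form diag(1,1,1).

∂_2: C_2 → C_1 acts by ∂[p,q,r] = [q,r] − [p,r] + [p,q]. For instance
  ∂bcd = cd − bd + bc,
  ∂acd = cd − ad + ac.
As a 6×4 matrix over Z this has rank 3, with invariant factors (1,1,1).

Now H_k = ker ∂_k / im ∂_{k+1}, so:

  H_0: rank C_0 − rank ∂_1 = 4 − 3 = 1, and the invariant factors of ∂_1 are all 1, so H_0 = Z.
  H_1: rank ker ∂_1 − rank ∂_2 = (6 − 3) − 3 = 0, and the invariant factors of ∂_2 are all 1, so H_1 = 0.
  H_2: rank ker ∂_2 − rank ∂_3 = (4 − 3) − 0 = 1, and there is no ∂_3, so H_2 = Z.

As a check, the Euler characteristic is 4 − 6 + 4 = 2, which agrees with 1 − 0 + 1 = 2.
(K is a triangulation of the 2-sphere S^2.)

Hence the Betti numbers are b_0 = 1, b_1 = 0, b_2 = 1.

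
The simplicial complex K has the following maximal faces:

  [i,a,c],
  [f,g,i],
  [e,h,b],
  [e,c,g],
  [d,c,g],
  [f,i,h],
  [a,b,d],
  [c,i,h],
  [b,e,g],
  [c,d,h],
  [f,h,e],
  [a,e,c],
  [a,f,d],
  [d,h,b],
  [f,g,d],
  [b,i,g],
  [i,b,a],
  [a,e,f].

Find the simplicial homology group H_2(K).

Take the total order a < b < c < d < e < f < g < h < i on the vertex set. Then K (dimension 2) consists of the simplices:

  0-simplices (9): a, b, c, d, e, f, g, h, i
  1-simplices (27): ab, ac, ad, ae, af, ai, bd, be, bg, bh, bi, cd, ce, cg, ch, ci, df, dg, dh, ef, eg, eh, fg, fh, fi, gi, hi
  2-simplices (18): abd, abi, ace, aci, adf, aef, bdh, beg, beh, bgi, cdg, cdh, ceg, chi, dfg, efh, fgi, fhi

giving chain groups C_0 ≅ Z^9, C_1 ≅ Z^27, C_2 ≅ Z^18.

Boundary ∂_1: C_1 → C_0 sends each edge [p,q] (with p < q) to q − p.
As a 9×27 matrix over Z this has rank 8, with invariant factors (1,1,1,1,1,1,1,1).

The boundary map ∂_2: C_2 → C_1 maps a triangle to the signed sum of its edges. For instance
  ∂adf = df − af + ad,
  ∂fhi = hi − fi + fh.
This gives a 27×18 integer matrix of rank 17; reducing to Smith normal form yields diagonal entries (1,1,1,1,1,1,1,1,1,1,1,1,1,1,1,1,1).

Now H_k = ker ∂_k / im ∂_{k+1}, so:

  H_2: rank ker ∂_2 − rank ∂_3 = (18 − 17) − 0 = 1, and there is no ∂_3, so H_2 ≅ Z.

(K is a triangulation of the torus T^2.)

H_2 = Z.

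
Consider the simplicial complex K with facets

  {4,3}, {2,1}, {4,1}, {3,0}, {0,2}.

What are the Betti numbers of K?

b_0 = 1, b_1 = 1.

Take the total order 0 < 1 < 2 < 3 < 4 on the vertex set. Then K (dimension 1) consists of the simplices:

  0-simplices (5): [0], [1], [2], [3], [4]
  1-simplices (5): [0,2], [0,3], [1,2], [1,4], [3,4]

Hence C_0 ≅ Z^5, C_1 ≅ Z^5.

∂_1: C_1 → C_0 maps an edge to its endpoints' difference, ∂[p,q] = q − p. For instance
  ∂[3,4] = [4] − [3].
As a 5×5 matrix over Z this has rank 4, with invariant factors (1,1,1,1).

Now H_k = ker ∂_k / im ∂_{k+1}, so:

  H_0: rank C_0 − rank ∂_1 = 5 − 4 = 1, and the invariant factors of ∂_1 are all 1, so H_0 ≅ Z.
  H_1: rank ker ∂_1 − rank ∂_2 = (5 − 4) − 0 = 1, and there is no ∂_2, so H_1 ≅ Z.

As a check, the Euler characteristic is 5 − 5 = 0, which agrees with 1 − 1 = 0.
(K is a triangulation of the circle S^1.)

Hence the Betti numbers are b_0 = 1, b_1 = 1.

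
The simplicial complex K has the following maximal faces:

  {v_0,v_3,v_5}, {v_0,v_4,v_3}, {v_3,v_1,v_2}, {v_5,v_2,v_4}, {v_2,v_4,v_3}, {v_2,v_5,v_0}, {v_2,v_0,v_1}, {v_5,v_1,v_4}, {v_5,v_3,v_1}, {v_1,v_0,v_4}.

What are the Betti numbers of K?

b_0 = 1, b_1 = 0, b_2 = 0.

K has 6 vertices, 15 edges, 10 triangles.
rank ∂_0 = 0, rank ∂_1 = 5 ⇒ b_0 = 6 − 0 − 5 = 1; all invariant factors of ∂_1 are 1 so no torsion. So H_0 = Z.
rank ∂_1 = 5, rank ∂_2 = 10 ⇒ b_1 = 15 − 5 − 10 = 0; ∂_2 has invariant factor(s) [2] giving torsion. So H_1 = Z_2.
rank ∂_2 = 10, rank ∂_3 = 0 ⇒ b_2 = 10 − 10 − 0 = 0. So H_2 = 0.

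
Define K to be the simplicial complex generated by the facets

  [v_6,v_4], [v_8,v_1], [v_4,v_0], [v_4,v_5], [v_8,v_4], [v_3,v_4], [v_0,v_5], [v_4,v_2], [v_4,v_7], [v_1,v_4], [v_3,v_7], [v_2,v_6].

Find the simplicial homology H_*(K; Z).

H_0 ≅ Z,  H_1 ≅ Z^4.

Fix the vertex order v_0 < v_1 < v_2 < v_3 < v_4 < v_5 < v_6 < v_7 < v_8 and write every simplex with vertices in increasing order. Then dim K = 1 and the simplices of K are:

  0-simplices (9): [v_0], [v_1], [v_2], [v_3], [v_4], [v_5], [v_6], [v_7], [v_8]
  1-simplices (12): [v_0,v_4], [v_0,v_5], [v_1,v_4], [v_1,v_8], [v_2,v_4], [v_2,v_6], [v_3,v_4], [v_3,v_7], [v_4,v_5], [v_4,v_6], [v_4,v_7], [v_4,v_8]

Hence C_0 ≅ Z^9, C_1 ≅ Z^12.

∂_1: C_1 → C_0 sends each edge [p,q] (with p < q) to q − p.
The 9×12 boundary matrix has rank 8 and Smith normal form diag(1,1,1,1,1,1,1,1).

Reading off H_k = ker ∂_k / im ∂_{k+1}:

  H_0: rank C_0 − rank ∂_1 = 9 − 8 = 1, and the invariant factors of ∂_1 are all 1, so H_0 = Z.
  H_1: rank ker ∂_1 − rank ∂_2 = (12 − 8) − 0 = 4, and there is no ∂_2, so H_1 = Z^4.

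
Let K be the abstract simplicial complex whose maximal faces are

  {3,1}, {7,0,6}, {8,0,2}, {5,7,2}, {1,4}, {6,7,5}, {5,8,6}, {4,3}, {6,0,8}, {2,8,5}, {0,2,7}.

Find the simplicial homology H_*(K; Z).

H_0 = Z^2,  H_1 = Z,  H_2 = Z.

K has 9 vertices, 15 edges, 8 triangles.
rank ∂_0 = 0, rank ∂_1 = 7 ⇒ b_0 = 9 − 0 − 7 = 2; all invariant factors of ∂_1 are 1 so no torsion. So H_0 = Z^2.
rank ∂_1 = 7, rank ∂_2 = 7 ⇒ b_1 = 15 − 7 − 7 = 1; all invariant factors of ∂_2 are 1 so no torsion. So H_1 = Z.
rank ∂_2 = 7, rank ∂_3 = 0 ⇒ b_2 = 8 − 7 − 0 = 1. So H_2 = Z.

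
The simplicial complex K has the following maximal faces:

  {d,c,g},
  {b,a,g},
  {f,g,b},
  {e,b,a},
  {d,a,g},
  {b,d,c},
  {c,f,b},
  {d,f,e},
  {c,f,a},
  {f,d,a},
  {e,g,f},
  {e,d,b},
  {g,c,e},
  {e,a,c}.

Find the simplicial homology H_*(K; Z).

H_0 = Z,  H_1 = Z^2,  H_2 = Z.

Take the total order a < b < c < d < e < f < g on the vertex set. Then K (dimension 2) consists of the simplices:

  0-simplices (7): a, b, c, d, e, f, g
  1-simplices (21): ab, ac, ad, ae, af, ag, bc, bd, be, bf, bg, cd, ce, cf, cg, de, df, dg, ef, eg, fg
  2-simplices (14): abe, abg, ace, acf, adf, adg, bcd, bcf, bde, bfg, cdg, ceg, def, efg

giving chain groups C_0 ≅ Z^7, C_1 ≅ Z^21, C_2 ≅ Z^14.

The boundary map ∂_1: C_1 → C_0 is given by ∂[p,q] = [q] − [p]. For instance
  ∂bd = d − b.
The resulting 7×21 matrix has rank 6, and its Smith normal form has invariant factors (1,1,1,1,1,1).

Boundary ∂_2: C_2 → C_1 sends each 2-simplex [p,q,r] to [q,r] − [p,r] + [p,q]. For instance
  ∂abg = bg − ag + ab,
  ∂def = ef − df + de.
As a 21×14 matrix over Z this has rank 13, with invariant factors (1,1,1,1,1,1,1,1,1,1,1,1,1).

Reading off H_k = ker ∂_k / im ∂_{k+1}:

  H_0: rank C_0 − rank ∂_1 = 7 − 6 = 1, and the invariant factors of ∂_1 are all 1, so H_0 = Z.
  H_1: rank ker ∂_1 − rank ∂_2 = (21 − 6) − 13 = 2, and the invariant factors of ∂_2 are all 1, so H_1 = Z^2.
  H_2: rank ker ∂_2 − rank ∂_3 = (14 − 13) − 0 = 1, and there is no ∂_3, so H_2 = Z.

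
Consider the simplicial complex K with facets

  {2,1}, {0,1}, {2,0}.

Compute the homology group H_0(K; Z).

Fix the vertex order 0 < 1 < 2 and write every simplex with vertices in increasing order. Then dim K = 1 and the simplices of K are:

  0-simplices (3): [0], [1], [2]
  1-simplices (3): [0,1], [0,2], [1,2]

so the chain groups are C_0 ≅ Z^3, C_1 ≅ Z^3.

∂_1: C_1 → C_0 maps an edge to its endpoints' difference, ∂[p,q] = q − p. For instance
  ∂[1,2] = [2] − [1].
The 3×3 boundary matrix has rank 2 and Smith normal form diag(1,1).

Reading off H_k = ker ∂_k / im ∂_{k+1}:

  H_0: rank C_0 − rank ∂_1 = 3 − 2 = 1, and the invariant factors of ∂_1 are all 1, so H_0 = Z.

H_0 ≅ Z.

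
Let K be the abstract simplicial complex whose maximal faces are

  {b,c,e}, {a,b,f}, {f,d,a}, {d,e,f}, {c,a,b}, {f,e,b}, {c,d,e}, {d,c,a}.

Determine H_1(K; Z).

H_1 ≅ 0.

Take the total order a < b < c < d < e < f on the vertex set. Then K (dimension 2) consists of the simplices:

  0-simplices (6): a, b, c, d, e, f
  1-simplices (12): ab, ac, ad, af, bc, be, bf, cd, ce, de, df, ef
  2-simplices (8): abc, abf, acd, adf, bce, bef, cde, def

so the chain groups are C_0 ≅ Z^6, C_1 ≅ Z^12, C_2 ≅ Z^8.

The boundary map ∂_1: C_1 → C_0 maps an edge to its endpoints' difference, ∂[p,q] = q − p.
The resulting 6×12 matrix has rank 5, and its Smith normal form has invariant factors (1,1,1,1,1).

The boundary map ∂_2: C_2 → C_1 sends each 2-simplex [p,q,r] to [q,r] − [p,r] + [p,q]. For instance
  ∂abf = bf − af + ab,
  ∂cde = de − ce + cd.
The resulting 12×8 matrix has rank 7, and its Smith normal form has invariant factors (1,1,1,1,1,1,1).

Reading off H_k = ker ∂_k / im ∂_{k+1}:

  H_1: rank ker ∂_1 − rank ∂_2 = (12 − 5) − 7 = 0, and the invariant factors of ∂_2 are all 1, so H_1 ≅ 0.

(K is a triangulation of the 2-sphere S^2.)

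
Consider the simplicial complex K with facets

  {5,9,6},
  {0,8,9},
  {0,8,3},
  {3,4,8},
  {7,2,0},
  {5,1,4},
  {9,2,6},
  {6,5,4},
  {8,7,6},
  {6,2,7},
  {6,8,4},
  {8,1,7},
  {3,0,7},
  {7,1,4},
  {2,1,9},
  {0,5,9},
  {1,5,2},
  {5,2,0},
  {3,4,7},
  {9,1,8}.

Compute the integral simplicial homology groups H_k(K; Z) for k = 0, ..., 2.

H_0 = Z,  H_1 = Z ⊕ Z/2,  H_2 = 0.

Order the vertices as 0 < 1 < 2 < 3 < 4 < 5 < 6 < 7 < 8 < 9. Listing each simplex with vertices in this order, K has dimension 2 with simplices:

  0-simplices (10): [0], [1], [2], [3], [4], [5], [6], [7], [8], [9]
  1-simplices (30): (30 of them)
  2-simplices (20): (20 of them)

Hence C_0 ≅ Z^10, C_1 ≅ Z^30, C_2 ≅ Z^20.

Boundary ∂_1: C_1 → C_0 is given by ∂[p,q] = [q] − [p]. For instance
  ∂[0,5] = [5] − [0].
This gives a 10×30 integer matrix of rank 9; reducing to Smith normal form yields diagonal entries (1,1,1,1,1,1,1,1,1).

Boundary ∂_2: C_2 → C_1 sends each 2-simplex [p,q,r] to [q,r] − [p,r] + [p,q]. For instance
  ∂[1,8,9] = [8,9] − [1,9] + [1,8],
  ∂[0,5,9] = [5,9] − [0,9] + [0,5].
As a 30×20 matrix over Z this has rank 20, with invariant factors (1,1,1,1,1,1,1,1,1,1,1,1,1,1,1,1,1,1,1,2).

From H_k ≅ ker(∂_k) / im(∂_{k+1}) we obtain:

  H_0: rank C_0 − rank ∂_1 = 10 − 9 = 1, and the invariant factors of ∂_1 are all 1, so H_0 = Z.
  H_1: rank ker ∂_1 − rank ∂_2 = (30 − 9) − 20 = 1, and ∂_2 has invariant factor 2 > 1, so H_1 = Z ⊕ Z/2.
  H_2: rank ker ∂_2 − rank ∂_3 = (20 − 20) − 0 = 0, and there is no ∂_3, so H_2 = 0.

As a check, the Euler characteristic is 10 − 30 + 20 = 0, which agrees with 1 − 1 + 0 = 0.
(K is a triangulation of the Klein bottle.)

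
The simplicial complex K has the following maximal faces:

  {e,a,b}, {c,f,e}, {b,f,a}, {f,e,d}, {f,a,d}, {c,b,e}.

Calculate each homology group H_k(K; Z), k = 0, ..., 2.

H_0 = Z,  H_1 = Z,  H_2 = 0.

Order the vertices as a < b < c < d < e < f. Listing each simplex with vertices in this order, K has dimension 2 with simplices:

  0-simplices (6): a, b, c, d, e, f
  1-simplices (12): ab, ad, ae, af, bc, be, bf, ce, cf, de, df, ef
  2-simplices (6): abe, abf, adf, bce, cef, def

giving chain groups C_0 ≅ Z^6, C_1 ≅ Z^12, C_2 ≅ Z^6.

The boundary map ∂_1: C_1 → C_0 maps an edge to its endpoints' difference, ∂[p,q] = q − p.
As a 6×12 matrix over Z this has rank 5, with invariant factors (1,1,1,1,1).

Boundary ∂_2: C_2 → C_1 maps a triangle to the signed sum of its edges. For instance
  ∂def = ef − df + de,
  ∂abf = bf − af + ab.
The resulting 12×6 matrix has rank 6, and its Smith normal form has invariant factors (1,1,1,1,1,1).

From H_k ≅ ker(∂_k) / im(∂_{k+1}) we obtain:

  H_0: rank C_0 − rank ∂_1 = 6 − 5 = 1, and the invariant factors of ∂_1 are all 1, so H_0 = Z.
  H_1: rank ker ∂_1 − rank ∂_2 = (12 − 5) − 6 = 1, and the invariant factors of ∂_2 are all 1, so H_1 = Z.
  H_2: rank ker ∂_2 − rank ∂_3 = (6 − 6) − 0 = 0, and there is no ∂_3, so H_2 = 0.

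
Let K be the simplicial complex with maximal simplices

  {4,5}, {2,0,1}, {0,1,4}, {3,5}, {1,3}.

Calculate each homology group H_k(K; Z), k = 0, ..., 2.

H_0 ≅ Z,  H_1 ≅ Z,  H_2 = 0.

K has 6 vertices, 8 edges, 2 triangles.
rank ∂_0 = 0, rank ∂_1 = 5 ⇒ b_0 = 6 − 0 − 5 = 1; all invariant factors of ∂_1 are 1 so no torsion. So H_0 = Z.
rank ∂_1 = 5, rank ∂_2 = 2 ⇒ b_1 = 8 − 5 − 2 = 1; all invariant factors of ∂_2 are 1 so no torsion. So H_1 = Z.
rank ∂_2 = 2, rank ∂_3 = 0 ⇒ b_2 = 2 − 2 − 0 = 0. So H_2 = 0.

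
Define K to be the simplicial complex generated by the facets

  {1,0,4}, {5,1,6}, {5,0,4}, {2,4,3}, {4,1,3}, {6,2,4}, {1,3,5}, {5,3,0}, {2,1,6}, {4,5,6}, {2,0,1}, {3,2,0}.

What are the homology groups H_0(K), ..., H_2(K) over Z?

Fix the vertex order 0 < 1 < 2 < 3 < 4 < 5 < 6 and write every simplex with vertices in increasing order. Then dim K = 2 and the simplices of K are:

  0-simplices (7): [0], [1], [2], [3], [4], [5], [6]
  1-simplices (18): [0,1], [0,2], [0,3], [0,4], [0,5], [1,2], [1,3], [1,4], [1,5], [1,6], [2,3], [2,4], [2,6], [3,4], [3,5], [4,5], [4,6], [5,6]
  2-simplices (12): [0,1,2], [0,1,4], [0,2,3], [0,3,5], [0,4,5], [1,2,6], [1,3,4], [1,3,5], [1,5,6], [2,3,4], [2,4,6], [4,5,6]

so the chain groups are C_0 ≅ Z^7, C_1 ≅ Z^18, C_2 ≅ Z^12.

Boundary ∂_1: C_1 → C_0 maps an edge to its endpoints' difference, ∂[p,q] = q − p.
As a 7×18 matrix over Z this has rank 6, with invariant factors (1,1,1,1,1,1).

Boundary ∂_2: C_2 → C_1 sends each 2-simplex [p,q,r] to [q,r] − [p,r] + [p,q]. For instance
  ∂[0,1,2] = [1,2] − [0,2] + [0,1],
  ∂[0,3,5] = [3,5] − [0,5] + [0,3].
The resulting 18×12 matrix has rank 12, and its Smith normal form has invariant factors (1,1,1,1,1,1,1,1,1,1,1,2).

Computing H_k = (kernel of ∂_k) / (image of ∂_{k+1}):

  H_0: rank C_0 − rank ∂_1 = 7 − 6 = 1, and the invariant factors of ∂_1 are all 1, so H_0 = Z.
  H_1: rank ker ∂_1 − rank ∂_2 = (18 − 6) − 12 = 0, and ∂_2 has invariant factor 2 > 1, so H_1 = Z_2.
  H_2: rank ker ∂_2 − rank ∂_3 = (12 − 12) − 0 = 0, and there is no ∂_3, so H_2 = 0.

H_0 ≅ Z,  H_1 ≅ Z_2,  H_2 = 0.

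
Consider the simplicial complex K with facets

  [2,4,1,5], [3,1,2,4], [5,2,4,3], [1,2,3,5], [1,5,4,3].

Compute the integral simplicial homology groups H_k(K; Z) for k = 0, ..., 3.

H_0 ≅ Z,  H_1 = 0,  H_2 = 0,  H_3 ≅ Z.

Order the vertices as 1 < 2 < 3 < 4 < 5. Listing each simplex with vertices in this order, K has dimension 3 with simplices:

  0-simplices (5): [1], [2], [3], [4], [5]
  1-simplices (10): [1,2], [1,3], [1,4], [1,5], [2,3], [2,4], [2,5], [3,4], [3,5], [4,5]
  2-simplices (10): [1,2,3], [1,2,4], [1,2,5], [1,3,4], [1,3,5], [1,4,5], [2,3,4], [2,3,5], [2,4,5], [3,4,5]
  3-simplices (5): [1,2,3,4], [1,2,3,5], [1,2,4,5], [1,3,4,5], [2,3,4,5]

giving chain groups C_0 ≅ Z^5, C_1 ≅ Z^10, C_2 ≅ Z^10, C_3 ≅ Z^5.

The boundary map ∂_1: C_1 → C_0 is given by ∂[p,q] = [q] − [p].
As a 5×10 matrix over Z this has rank 4, with invariant factors (1,1,1,1).

Boundary ∂_2: C_2 → C_1 acts by ∂[p,q,r] = [q,r] − [p,r] + [p,q]. For instance
  ∂[3,4,5] = [4,5] − [3,5] + [3,4],
  ∂[1,3,4] = [3,4] − [1,4] + [1,3].
The 10×10 boundary matrix has rank 6 and Smith normal form diag(1,1,1,1,1,1).

Boundary ∂_3: C_3 → C_2 sends each 3-simplex σ to the alternating sum Σ_i (−1)^i (σ with its i-th vertex removed). For instance
  ∂[1,2,3,4] = [2,3,4] − [1,3,4] + [1,2,4] − [1,2,3],
  ∂[2,3,4,5] = [3,4,5] − [2,4,5] + [2,3,5] − [2,3,4].
The 10×5 boundary matrix has rank 4 and Smith normal form diag(1,1,1,1).

From H_k ≅ ker(∂_k) / im(∂_{k+1}) we obtain:

  H_0: rank C_0 − rank ∂_1 = 5 − 4 = 1, and the invariant factors of ∂_1 are all 1, so H_0 ≅ Z.
  H_1: rank ker ∂_1 − rank ∂_2 = (10 − 4) − 6 = 0, and the invariant factors of ∂_2 are all 1, so H_1 ≅ 0.
  H_2: rank ker ∂_2 − rank ∂_3 = (10 − 6) − 4 = 0, and the invariant factors of ∂_3 are all 1, so H_2 ≅ 0.
  H_3: rank ker ∂_3 − rank ∂_4 = (5 − 4) − 0 = 1, and there is no ∂_4, so H_3 ≅ Z.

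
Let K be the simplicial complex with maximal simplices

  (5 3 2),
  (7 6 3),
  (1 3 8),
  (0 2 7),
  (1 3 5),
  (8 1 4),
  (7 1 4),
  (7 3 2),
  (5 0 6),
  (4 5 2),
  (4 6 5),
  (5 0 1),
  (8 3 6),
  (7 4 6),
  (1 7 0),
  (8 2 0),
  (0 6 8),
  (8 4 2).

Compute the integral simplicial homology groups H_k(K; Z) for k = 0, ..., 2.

Take the total order 0 < 1 < 2 < 3 < 4 < 5 < 6 < 7 < 8 on the vertex set. Then K (dimension 2) consists of the simplices:

  0-simplices (9): [0], [1], [2], [3], [4], [5], [6], [7], [8]
  1-simplices (27): (27 of them)
  2-simplices (18): [0,1,5], [0,1,7], [0,2,7], [0,2,8], [0,5,6], [0,6,8], [1,3,5], [1,3,8], [1,4,7], [1,4,8], [2,3,5], [2,3,7], [2,4,5], [2,4,8], [3,6,7], [3,6,8], [4,5,6], [4,6,7]

Hence C_0 ≅ Z^9, C_1 ≅ Z^27, C_2 ≅ Z^18.

Boundary ∂_1: C_1 → C_0 maps an edge to its endpoints' difference, ∂[p,q] = q − p. For instance
  ∂[6,7] = [7] − [6].
The resulting 9×27 matrix has rank 8, and its Smith normal form has invariant factors (1,1,1,1,1,1,1,1).

The boundary map ∂_2: C_2 → C_1 acts by ∂[p,q,r] = [q,r] − [p,r] + [p,q]. For instance
  ∂[0,5,6] = [5,6] − [0,6] + [0,5],
  ∂[2,3,7] = [3,7] − [2,7] + [2,3].
The 27×18 boundary matrix has rank 17 and Smith normal form diag(1,1,1,1,1,1,1,1,1,1,1,1,1,1,1,1,1).

Computing H_k = (kernel of ∂_k) / (image of ∂_{k+1}):

  H_0: rank C_0 − rank ∂_1 = 9 − 8 = 1, and the invariant factors of ∂_1 are all 1, so H_0 = Z.
  H_1: rank ker ∂_1 − rank ∂_2 = (27 − 8) − 17 = 2, and the invariant factors of ∂_2 are all 1, so H_1 = Z^2.
  H_2: rank ker ∂_2 − rank ∂_3 = (18 − 17) − 0 = 1, and there is no ∂_3, so H_2 = Z.

As a check, the Euler characteristic is 9 − 27 + 18 = 0, which agrees with 1 − 2 + 1 = 0.
(K is a triangulation of the torus T^2.)

H_0 ≅ Z,  H_1 ≅ Z^2,  H_2 ≅ Z.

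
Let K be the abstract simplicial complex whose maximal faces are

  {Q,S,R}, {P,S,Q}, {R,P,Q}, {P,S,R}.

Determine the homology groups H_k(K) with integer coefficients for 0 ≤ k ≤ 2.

H_0 = Z,  H_1 = 0,  H_2 = Z.

We work with the vertex ordering P < Q < R < S. The simplices of K, each written with vertices in increasing order, are:

  0-simplices (4): P, Q, R, S
  1-simplices (6): PQ, PR, PS, QR, QS, RS
  2-simplices (4): PQR, PQS, PRS, QRS

giving chain groups C_0 ≅ Z^4, C_1 ≅ Z^6, C_2 ≅ Z^4.

∂_1: C_1 → C_0 is given by ∂[p,q] = [q] − [p]. For instance
  ∂QS = S − Q.
The resulting 4×6 matrix has rank 3, and its Smith normal form has invariant factors (1,1,1).

∂_2: C_2 → C_1 maps a triangle to the signed sum of its edges. For instance
  ∂QRS = RS − QS + QR,
  ∂PQR = QR − PR + PQ.
This gives a 6×4 integer matrix of rank 3; reducing to Smith normal form yields diagonal entries (1,1,1).

From H_k ≅ ker(∂_k) / im(∂_{k+1}) we obtain:

  H_0: rank C_0 − rank ∂_1 = 4 − 3 = 1, and the invariant factors of ∂_1 are all 1, so H_0 = Z.
  H_1: rank ker ∂_1 − rank ∂_2 = (6 − 3) − 3 = 0, and the invariant factors of ∂_2 are all 1, so H_1 = 0.
  H_2: rank ker ∂_2 − rank ∂_3 = (4 − 3) − 0 = 1, and there is no ∂_3, so H_2 = Z.

As a check, the Euler characteristic is 4 − 6 + 4 = 2, which agrees with 1 − 0 + 1 = 2.
(K is a triangulation of the 2-sphere S^2.)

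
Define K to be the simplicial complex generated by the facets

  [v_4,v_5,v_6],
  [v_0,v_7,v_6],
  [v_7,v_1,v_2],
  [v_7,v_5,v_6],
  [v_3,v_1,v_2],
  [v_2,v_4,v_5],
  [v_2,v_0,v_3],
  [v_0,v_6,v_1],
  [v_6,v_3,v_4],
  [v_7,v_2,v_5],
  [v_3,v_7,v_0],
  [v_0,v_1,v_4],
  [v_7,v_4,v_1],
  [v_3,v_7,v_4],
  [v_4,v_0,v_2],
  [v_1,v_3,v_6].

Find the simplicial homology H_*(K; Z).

H_0 = Z,  H_1 = Z^2,  H_2 = Z.

Fix the vertex order v_0 < v_1 < v_2 < v_3 < v_4 < v_5 < v_6 < v_7 and write every simplex with vertices in increasing order. Then dim K = 2 and the simplices of K are:

  0-simplices (8): [v_0], [v_1], [v_2], [v_3], [v_4], [v_5], [v_6], [v_7]
  1-simplices (24): (24 of them)
  2-simplices (16): (16 of them)

giving chain groups C_0 ≅ Z^8, C_1 ≅ Z^24, C_2 ≅ Z^16.

∂_1: C_1 → C_0 is given by ∂[p,q] = [q] − [p]. For instance
  ∂[v_0,v_6] = [v_6] − [v_0].
The resulting 8×24 matrix has rank 7, and its Smith normal form has invariant factors (1,1,1,1,1,1,1).

Boundary ∂_2: C_2 → C_1 sends each 2-simplex [p,q,r] to [q,r] − [p,r] + [p,q]. For instance
  ∂[v_1,v_2,v_3] = [v_2,v_3] − [v_1,v_3] + [v_1,v_2],
  ∂[v_5,v_6,v_7] = [v_6,v_7] − [v_5,v_7] + [v_5,v_6].
The 24×16 boundary matrix has rank 15 and Smith normal form diag(1,1,1,1,1,1,1,1,1,1,1,1,1,1,1).

Reading off H_k = ker ∂_k / im ∂_{k+1}:

  H_0: rank C_0 − rank ∂_1 = 8 − 7 = 1, and the invariant factors of ∂_1 are all 1, so H_0 ≅ Z.
  H_1: rank ker ∂_1 − rank ∂_2 = (24 − 7) − 15 = 2, and the invariant factors of ∂_2 are all 1, so H_1 ≅ Z^2.
  H_2: rank ker ∂_2 − rank ∂_3 = (16 − 15) − 0 = 1, and there is no ∂_3, so H_2 ≅ Z.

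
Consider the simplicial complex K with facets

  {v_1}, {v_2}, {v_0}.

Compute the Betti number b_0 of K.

Take the total order v_0 < v_1 < v_2 on the vertex set. Then K (dimension 0) consists of the simplices:

  0-simplices (3): [v_0], [v_1], [v_2]

so the chain groups are C_0 ≅ Z^3.

From H_k ≅ ker(∂_k) / im(∂_{k+1}) we obtain:

  H_0: rank C_0 − rank ∂_1 = 3 − 0 = 3, and there is no ∂_1, so H_0 ≅ Z^3.

(K is a triangulation of a set of 3 points.)

Hence the Betti numbers are b_0 = 3.

b_0 = 3.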